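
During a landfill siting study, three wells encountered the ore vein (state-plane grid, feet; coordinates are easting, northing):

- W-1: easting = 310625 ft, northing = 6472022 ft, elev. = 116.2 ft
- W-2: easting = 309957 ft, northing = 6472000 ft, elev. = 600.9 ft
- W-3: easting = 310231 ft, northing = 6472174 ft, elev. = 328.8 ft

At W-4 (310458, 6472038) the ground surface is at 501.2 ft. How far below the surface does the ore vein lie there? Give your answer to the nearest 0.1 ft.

Two edge vectors: W-1→W-2 = (-668, -22, 484.7), W-1→W-3 = (-394, 152, 212.6).
Normal n = (W-1→W-2) × (W-1→W-3) = (-78351.6, -48955, -110204).
So ∂z/∂easting = −n_x/n_z = −0.710968749 and ∂z/∂northing = −n_y/n_z = −0.444221625.
Intercept c from W-1: 116.2 + 220844.67 + 2875012.13 = 3095973.00.
At (310458, 6472038): z_contact = −220725.94 − 2875019.24 + 3095973.00 = 227.82 ft.
Depth below ground = 501.2 − 227.82 = 273.4 ft.

273.4 ft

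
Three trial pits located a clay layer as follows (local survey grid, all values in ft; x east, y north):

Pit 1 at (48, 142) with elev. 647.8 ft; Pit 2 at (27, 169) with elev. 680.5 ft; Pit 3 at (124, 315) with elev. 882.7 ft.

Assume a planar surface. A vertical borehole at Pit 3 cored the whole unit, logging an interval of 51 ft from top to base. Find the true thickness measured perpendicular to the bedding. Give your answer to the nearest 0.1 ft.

30.9 ft

Let the plane be z = a·x + b·y + c.
Pit 2−Pit 1: −21a + 27b = 32.7;  Pit 3−Pit 1: 76a + 173b = 234.9.
Solving gives a = 0.12053, b = 1.30485.
|∇z| = √(a²+b²) = 1.31041, so dip δ = arctan(1.31041) = 52.65°.
True thickness = vertical thickness × cos δ = 51 × cos 52.65° = 30.9 ft.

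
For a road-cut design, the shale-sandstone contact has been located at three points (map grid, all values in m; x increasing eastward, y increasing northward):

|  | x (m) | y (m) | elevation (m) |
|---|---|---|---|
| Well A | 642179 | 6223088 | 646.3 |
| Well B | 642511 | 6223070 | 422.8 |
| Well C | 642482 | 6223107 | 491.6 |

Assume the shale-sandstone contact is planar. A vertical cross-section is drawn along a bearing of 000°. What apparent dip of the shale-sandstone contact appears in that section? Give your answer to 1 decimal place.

54.3°

Two edge vectors: Well A→Well B = (332, -18, -223.5), Well A→Well C = (303, 19, -154.7).
Normal n = (Well A→Well B) × (Well A→Well C) = (7031.1, -16360.1, 11762).
So ∂z/∂x = −n_x/n_z = −0.59778 and ∂z/∂y = −n_y/n_z = 1.39093.
Unit vector along 000° is (sin 0°, cos 0°) = (0.0000, 1.0000).
Slope in that direction = a·(0.0000) + b·(1.0000) = 1.39093.
Apparent dip = arctan|1.39093| = 54.3° (true dip is 56.6°, so apparent ≤ true as expected).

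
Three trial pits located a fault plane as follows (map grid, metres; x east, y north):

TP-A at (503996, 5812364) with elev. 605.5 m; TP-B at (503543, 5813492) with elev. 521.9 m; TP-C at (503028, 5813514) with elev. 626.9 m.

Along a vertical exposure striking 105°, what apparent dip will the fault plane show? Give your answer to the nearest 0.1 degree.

Let the plane be z = a·x + b·y + c.
TP-B−TP-A: −453a + 1128b = −83.6;  TP-C−TP-A: −968a + 1150b = 21.4.
Solving gives a = −0.21066, b = −0.15872.
Unit vector along 105° is (sin 105°, cos 105°) = (0.9659, -0.2588).
Slope in that direction = a·(0.9659) + b·(-0.2588) = −0.16241.
Apparent dip = arctan|0.16241| = 9.2° (true dip is 14.8°, so apparent ≤ true as expected).

9.2°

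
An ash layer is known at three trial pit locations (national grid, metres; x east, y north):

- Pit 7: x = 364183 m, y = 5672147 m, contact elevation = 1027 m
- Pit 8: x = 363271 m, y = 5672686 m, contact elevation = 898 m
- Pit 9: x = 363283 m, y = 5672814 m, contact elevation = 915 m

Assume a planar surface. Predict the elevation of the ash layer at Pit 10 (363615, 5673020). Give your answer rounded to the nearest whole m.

1008 m

Two edge vectors: Pit 7→Pit 8 = (-912, 539, -129), Pit 7→Pit 9 = (-900, 667, -112).
Normal n = (Pit 7→Pit 8) × (Pit 7→Pit 9) = (25675, 13956, -123204).
So ∂z/∂x = −n_x/n_z = 0.20839421 and ∂z/∂y = −n_y/n_z = 0.11327554.
Intercept c from Pit 7: 1027 − 75893.63 − 642515.53 = −717382.16.
At (363615, 5673020): z = 75775.3 + 642614.4 − 717382.16 = 1007.5 m.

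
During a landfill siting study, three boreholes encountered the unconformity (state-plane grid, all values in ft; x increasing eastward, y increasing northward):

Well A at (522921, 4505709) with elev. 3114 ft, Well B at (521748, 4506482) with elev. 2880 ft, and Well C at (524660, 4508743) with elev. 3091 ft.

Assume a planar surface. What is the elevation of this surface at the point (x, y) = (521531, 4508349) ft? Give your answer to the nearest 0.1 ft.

2684.1 ft

Let the plane be z = a·x + b·y + c.
Well B−Well A: −1173a + 773b = −234;  Well C−Well A: 1739a + 3034b = −23.
Solving gives a = 0.141170465, b = −0.088495530.
Then c = 3114 − a·522921 − b·4505709 = 328028.11.
At (521531, 4508349): z = 73624.8 − 398968.7 + 328028.11 = 2684.1 ft.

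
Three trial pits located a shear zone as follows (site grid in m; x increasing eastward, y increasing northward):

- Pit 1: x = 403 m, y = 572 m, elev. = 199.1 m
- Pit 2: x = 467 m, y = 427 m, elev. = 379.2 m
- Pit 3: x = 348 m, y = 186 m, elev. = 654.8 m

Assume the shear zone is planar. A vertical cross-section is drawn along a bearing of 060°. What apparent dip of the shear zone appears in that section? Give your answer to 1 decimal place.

26.9°

Two edge vectors: Pit 1→Pit 2 = (64, -145, 180.1), Pit 1→Pit 3 = (-55, -386, 455.7).
Normal n = (Pit 1→Pit 2) × (Pit 1→Pit 3) = (3442.1, -39070.3, -32679).
So ∂z/∂x = −n_x/n_z = 0.10533 and ∂z/∂y = −n_y/n_z = −1.19558.
Unit vector along 060° is (sin 60°, cos 60°) = (0.8660, 0.5000).
Slope in that direction = a·(0.8660) + b·(0.5000) = −0.50657.
Apparent dip = arctan|0.50657| = 26.9° (true dip is 50.2°, so apparent ≤ true as expected).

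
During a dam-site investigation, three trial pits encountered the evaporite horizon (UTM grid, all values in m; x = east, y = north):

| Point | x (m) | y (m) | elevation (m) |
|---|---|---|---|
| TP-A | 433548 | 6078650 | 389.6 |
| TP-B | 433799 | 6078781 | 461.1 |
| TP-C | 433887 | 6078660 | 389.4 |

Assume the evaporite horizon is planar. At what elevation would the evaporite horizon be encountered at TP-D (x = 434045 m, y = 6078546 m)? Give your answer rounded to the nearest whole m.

Let the plane be z = a·x + b·y + c.
TP-B−TP-A: 251a + 131b = 71.5;  TP-C−TP-A: 339a + 10b = −0.2.
Solving gives a = −0.01769016, b = 0.57969641.
Then c = 389.6 − a·433548 − b·6078650 = −3515712.47.
At (434045, 6078546): z = −7678.3 + 3523711.3 − 3515712.47 = 320.5 m.

321 m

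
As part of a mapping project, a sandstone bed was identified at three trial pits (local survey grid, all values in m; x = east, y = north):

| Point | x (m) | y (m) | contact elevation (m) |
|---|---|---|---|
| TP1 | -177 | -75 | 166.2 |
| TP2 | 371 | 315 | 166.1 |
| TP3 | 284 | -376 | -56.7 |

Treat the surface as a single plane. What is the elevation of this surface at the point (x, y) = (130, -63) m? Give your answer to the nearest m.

Let the plane be z = a·x + b·y + c.
TP2−TP1: 548a + 390b = −0.1;  TP3−TP1: 461a − 301b = −222.9.
Solving gives a = −0.25225, b = 0.35419.
Then c = 166.2 − a·-177 − b·-75 = 148.12.
At (130, -63): z = −32.8 − 22.3 + 148.12 = 93.0 m.

93 m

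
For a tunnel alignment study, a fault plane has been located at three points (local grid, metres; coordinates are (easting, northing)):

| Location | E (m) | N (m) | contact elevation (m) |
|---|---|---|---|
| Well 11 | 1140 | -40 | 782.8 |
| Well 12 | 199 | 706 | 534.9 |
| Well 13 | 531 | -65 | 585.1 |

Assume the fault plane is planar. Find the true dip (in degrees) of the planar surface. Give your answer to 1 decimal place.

Two edge vectors: Well 11→Well 12 = (-941, 746, -247.9), Well 11→Well 13 = (-609, -25, -197.7).
Normal n = (Well 11→Well 12) × (Well 11→Well 13) = (-153681.7, -35064.6, 477839).
So ∂z/∂E = −n_x/n_z = 0.32162 and ∂z/∂N = −n_y/n_z = 0.07338.
Gradient magnitude |∇z| = √(a² + b²) = √(0.10344 + 0.00538) = 0.32988.
True dip = arctan(0.32988) = 18.3°, dipping toward WSW (azimuth ≈ 257°).

18.3°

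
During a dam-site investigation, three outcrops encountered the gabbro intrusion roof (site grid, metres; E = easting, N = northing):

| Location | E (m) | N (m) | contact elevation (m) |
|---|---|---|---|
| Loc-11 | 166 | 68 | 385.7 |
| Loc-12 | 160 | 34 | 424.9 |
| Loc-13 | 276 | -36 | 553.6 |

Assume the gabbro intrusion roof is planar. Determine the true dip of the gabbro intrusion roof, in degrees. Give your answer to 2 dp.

Two edge vectors: Loc-11→Loc-12 = (-6, -34, 39.2), Loc-11→Loc-13 = (110, -104, 167.9).
Normal n = (Loc-11→Loc-12) × (Loc-11→Loc-13) = (-1631.8, 5319.4, 4364).
So ∂z/∂E = −n_x/n_z = 0.37392 and ∂z/∂N = −n_y/n_z = −1.21893.
Gradient magnitude |∇z| = √(a² + b²) = √(0.13982 + 1.48578) = 1.27499.
True dip = arctan(1.27499) = 51.89°, dipping toward NNW (azimuth ≈ 343°).

51.89°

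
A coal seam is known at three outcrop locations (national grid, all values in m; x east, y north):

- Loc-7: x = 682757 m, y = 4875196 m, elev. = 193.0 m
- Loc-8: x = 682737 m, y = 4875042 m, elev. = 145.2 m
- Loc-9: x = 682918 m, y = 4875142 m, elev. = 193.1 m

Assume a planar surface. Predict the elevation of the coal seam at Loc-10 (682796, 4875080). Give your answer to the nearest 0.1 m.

162.4 m

Let the plane be z = a·x + b·y + c.
Loc-8−Loc-7: −20a − 154b = −47.8;  Loc-9−Loc-7: 161a − 54b = 0.1.
Solving gives a = 0.100355569, b = 0.297356420.
Then c = 193 − a·682757 − b·4875196 = −1517996.29.
At (682796, 4875080): z = 68522.4 + 1449636.3 − 1517996.29 = 162.4 m.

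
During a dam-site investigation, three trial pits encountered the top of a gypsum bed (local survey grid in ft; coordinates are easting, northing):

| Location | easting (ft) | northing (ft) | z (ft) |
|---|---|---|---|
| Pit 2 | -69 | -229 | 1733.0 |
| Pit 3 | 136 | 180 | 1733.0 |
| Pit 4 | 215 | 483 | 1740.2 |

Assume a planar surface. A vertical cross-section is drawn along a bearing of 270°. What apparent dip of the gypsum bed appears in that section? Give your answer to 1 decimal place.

5.6°

Two edge vectors: Pit 2→Pit 3 = (205, 409, 0), Pit 2→Pit 4 = (284, 712, 7.2).
Normal n = (Pit 2→Pit 3) × (Pit 2→Pit 4) = (2944.8, -1476, 29804).
So ∂z/∂easting = −n_x/n_z = −0.09881 and ∂z/∂northing = −n_y/n_z = 0.04952.
Unit vector along 270° is (sin 270°, cos 270°) = (-1.0000, -0.0000).
Slope in that direction = a·(-1.0000) + b·(-0.0000) = 0.09881.
Apparent dip = arctan|0.09881| = 5.6° (true dip is 6.3°, so apparent ≤ true as expected).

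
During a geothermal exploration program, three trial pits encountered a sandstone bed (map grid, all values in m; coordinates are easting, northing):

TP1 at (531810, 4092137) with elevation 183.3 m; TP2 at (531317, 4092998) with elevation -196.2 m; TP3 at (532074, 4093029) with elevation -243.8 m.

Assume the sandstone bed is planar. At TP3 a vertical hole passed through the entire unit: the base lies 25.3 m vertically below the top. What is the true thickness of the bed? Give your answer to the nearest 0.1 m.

22.9 m

Let the plane be z = a·easting + b·northing + c.
TP2−TP1: −493a + 861b = −379.5;  TP3−TP1: 264a + 892b = −427.1.
Solving gives a = −0.04380, b = −0.46585.
|∇z| = √(a²+b²) = 0.46790, so dip δ = arctan(0.46790) = 25.08°.
True thickness = vertical thickness × cos δ = 25.3 × cos 25.08° = 22.9 m.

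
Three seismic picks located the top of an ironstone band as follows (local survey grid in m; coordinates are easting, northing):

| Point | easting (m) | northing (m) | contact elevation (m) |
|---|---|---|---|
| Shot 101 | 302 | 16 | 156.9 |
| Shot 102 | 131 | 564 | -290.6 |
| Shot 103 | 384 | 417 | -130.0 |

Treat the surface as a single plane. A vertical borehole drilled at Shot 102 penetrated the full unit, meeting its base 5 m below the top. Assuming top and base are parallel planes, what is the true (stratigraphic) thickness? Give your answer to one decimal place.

Let the plane be z = a·easting + b·northing + c.
Shot 102−Shot 101: −171a + 548b = −447.5;  Shot 103−Shot 101: 82a + 401b = −286.9.
Solving gives a = 0.19581, b = −0.75550.
|∇z| = √(a²+b²) = 0.78047, so dip δ = arctan(0.78047) = 37.97°.
True thickness = vertical thickness × cos δ = 5 × cos 37.97° = 3.9 m.

3.9 m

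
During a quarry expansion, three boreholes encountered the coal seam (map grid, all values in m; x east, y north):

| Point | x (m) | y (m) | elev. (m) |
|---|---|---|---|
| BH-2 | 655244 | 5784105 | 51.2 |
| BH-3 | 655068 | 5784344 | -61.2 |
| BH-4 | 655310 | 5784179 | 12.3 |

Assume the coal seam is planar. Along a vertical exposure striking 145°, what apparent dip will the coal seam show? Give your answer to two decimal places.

21.12°

Let the plane be z = a·x + b·y + c.
BH-3−BH-2: −176a + 239b = −112.4;  BH-4−BH-2: 66a + 74b = −38.9.
Solving gives a = −0.03401, b = −0.49534.
Unit vector along 145° is (sin 145°, cos 145°) = (0.5736, -0.8192).
Slope in that direction = a·(0.5736) + b·(-0.8192) = 0.38625.
Apparent dip = arctan|0.38625| = 21.12° (true dip is 26.4°, so apparent ≤ true as expected).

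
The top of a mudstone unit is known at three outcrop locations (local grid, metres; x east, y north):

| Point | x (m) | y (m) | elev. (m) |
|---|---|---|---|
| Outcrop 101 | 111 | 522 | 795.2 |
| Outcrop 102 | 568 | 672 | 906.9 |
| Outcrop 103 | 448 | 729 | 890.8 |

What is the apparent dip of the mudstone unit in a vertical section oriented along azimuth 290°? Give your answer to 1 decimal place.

Two edge vectors: Outcrop 101→Outcrop 102 = (457, 150, 111.7), Outcrop 101→Outcrop 103 = (337, 207, 95.6).
Normal n = (Outcrop 101→Outcrop 102) × (Outcrop 101→Outcrop 103) = (-8781.9, -6046.3, 44049).
So ∂z/∂x = −n_x/n_z = 0.19937 and ∂z/∂y = −n_y/n_z = 0.13726.
Unit vector along 290° is (sin 290°, cos 290°) = (-0.9397, 0.3420).
Slope in that direction = a·(-0.9397) + b·(0.3420) = −0.14040.
Apparent dip = arctan|0.14040| = 8.0° (true dip is 13.6°, so apparent ≤ true as expected).

8.0°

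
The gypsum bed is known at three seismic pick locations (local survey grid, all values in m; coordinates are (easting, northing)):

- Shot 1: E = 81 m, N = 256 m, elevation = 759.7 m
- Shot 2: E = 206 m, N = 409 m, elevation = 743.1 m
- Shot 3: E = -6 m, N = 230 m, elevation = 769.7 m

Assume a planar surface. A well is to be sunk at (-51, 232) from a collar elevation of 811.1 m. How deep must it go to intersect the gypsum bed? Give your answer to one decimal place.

Two edge vectors: Shot 1→Shot 2 = (125, 153, -16.6), Shot 1→Shot 3 = (-87, -26, 10).
Normal n = (Shot 1→Shot 2) × (Shot 1→Shot 3) = (1098.4, 194.2, 10061).
So ∂z/∂E = −n_x/n_z = −0.10917 and ∂z/∂N = −n_y/n_z = −0.01930.
Intercept c from Shot 1: 759.7 + 8.84 + 4.94 = 773.48.
At (-51, 232): z_contact = 5.57 − 4.48 + 773.48 = 774.57 m.
Depth below ground = 811.1 − 774.57 = 36.5 m.

36.5 m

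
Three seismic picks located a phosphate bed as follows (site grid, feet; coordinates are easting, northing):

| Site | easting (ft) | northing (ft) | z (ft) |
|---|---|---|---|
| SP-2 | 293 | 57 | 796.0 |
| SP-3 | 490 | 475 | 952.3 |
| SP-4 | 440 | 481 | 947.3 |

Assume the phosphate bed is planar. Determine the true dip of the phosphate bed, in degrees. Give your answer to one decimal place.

Two edge vectors: SP-2→SP-3 = (197, 418, 156.3), SP-2→SP-4 = (147, 424, 151.3).
Normal n = (SP-2→SP-3) × (SP-2→SP-4) = (-3027.8, -6830, 22082).
So ∂z/∂easting = −n_x/n_z = 0.13712 and ∂z/∂northing = −n_y/n_z = 0.30930.
Gradient magnitude |∇z| = √(a² + b²) = √(0.01880 + 0.09567) = 0.33833.
True dip = arctan(0.33833) = 18.7°, dipping toward SSW (azimuth ≈ 204°).

18.7°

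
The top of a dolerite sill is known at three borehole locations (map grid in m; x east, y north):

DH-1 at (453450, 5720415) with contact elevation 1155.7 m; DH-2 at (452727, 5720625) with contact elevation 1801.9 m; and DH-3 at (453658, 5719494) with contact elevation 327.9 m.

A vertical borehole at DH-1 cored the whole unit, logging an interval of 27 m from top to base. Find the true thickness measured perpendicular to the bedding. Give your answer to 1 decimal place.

19.0 m

Let the plane be z = a·x + b·y + c.
DH-2−DH-1: −723a + 210b = 646.2;  DH-3−DH-1: 208a − 921b = −827.8.
Solving gives a = −0.67713, b = 0.74588.
|∇z| = √(a²+b²) = 1.00739, so dip δ = arctan(1.00739) = 45.21°.
True thickness = vertical thickness × cos δ = 27 × cos 45.21° = 19.0 m.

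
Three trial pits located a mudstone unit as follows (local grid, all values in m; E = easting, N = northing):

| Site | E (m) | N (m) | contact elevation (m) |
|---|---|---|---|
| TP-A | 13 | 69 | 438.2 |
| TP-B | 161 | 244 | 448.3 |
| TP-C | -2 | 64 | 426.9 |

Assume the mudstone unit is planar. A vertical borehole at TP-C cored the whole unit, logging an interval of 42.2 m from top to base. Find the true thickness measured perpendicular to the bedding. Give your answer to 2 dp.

Let the plane be z = a·E + b·N + c.
TP-B−TP-A: 148a + 175b = 10.1;  TP-C−TP-A: −15a − 5b = −11.3.
Solving gives a = 1.02228, b = −0.80684.
|∇z| = √(a²+b²) = 1.30233, so dip δ = arctan(1.30233) = 52.48°.
True thickness = vertical thickness × cos δ = 42.2 × cos 52.48° = 25.70 m.

25.70 m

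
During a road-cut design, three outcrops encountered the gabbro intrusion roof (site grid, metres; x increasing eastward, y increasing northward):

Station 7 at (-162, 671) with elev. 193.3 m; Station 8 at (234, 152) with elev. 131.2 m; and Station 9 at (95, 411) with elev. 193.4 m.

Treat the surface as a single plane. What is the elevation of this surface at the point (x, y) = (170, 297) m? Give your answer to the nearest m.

173 m

Two edge vectors: Station 7→Station 8 = (396, -519, -62.1), Station 7→Station 9 = (257, -260, 0.1).
Normal n = (Station 7→Station 8) × (Station 7→Station 9) = (-16197.9, -15999.3, 30423).
So ∂z/∂x = −n_x/n_z = 0.53242 and ∂z/∂y = −n_y/n_z = 0.52589.
Intercept c from Station 7: 193.3 + 86.25 − 352.88 = −73.32.
At (170, 297): z = 90.5 + 156.2 − 73.32 = 173.4 m.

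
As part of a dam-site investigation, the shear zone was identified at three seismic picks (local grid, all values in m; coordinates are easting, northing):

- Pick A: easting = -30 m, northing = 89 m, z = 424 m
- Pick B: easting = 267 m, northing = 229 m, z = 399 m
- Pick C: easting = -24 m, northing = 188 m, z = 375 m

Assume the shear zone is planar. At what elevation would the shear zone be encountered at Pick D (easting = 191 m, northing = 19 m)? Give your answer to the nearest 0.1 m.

Let the plane be z = a·easting + b·northing + c.
Pick B−Pick A: 297a + 140b = −25;  Pick C−Pick A: 6a + 99b = −49.
Solving gives a = 0.15352, b = −0.50425.
Then c = 424 − a·-30 − b·89 = 473.48.
At (191, 19): z = 29.3 − 9.6 + 473.48 = 493.2 m.

493.2 m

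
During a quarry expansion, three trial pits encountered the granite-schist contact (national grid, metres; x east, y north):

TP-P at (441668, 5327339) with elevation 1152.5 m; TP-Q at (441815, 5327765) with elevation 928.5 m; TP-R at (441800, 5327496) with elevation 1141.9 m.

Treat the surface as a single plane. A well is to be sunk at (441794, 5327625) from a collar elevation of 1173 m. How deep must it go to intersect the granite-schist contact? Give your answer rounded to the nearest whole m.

146 m

Two edge vectors: TP-P→TP-Q = (147, 426, -224), TP-P→TP-R = (132, 157, -10.6).
Normal n = (TP-P→TP-Q) × (TP-P→TP-R) = (30652.4, -28009.8, -33153).
So ∂z/∂x = −n_x/n_z = 0.92457395 and ∂z/∂y = −n_y/n_z = −0.84486472.
Intercept c from TP-P: 1152.5 − 408354.73 + 4500880.76 = 4093678.54.
At (441794, 5327625): z_contact = 408471.2 − 4501122.4 + 4093678.54 = 1027.4 m.
Depth below ground = 1173 − 1027.4 = 146 m.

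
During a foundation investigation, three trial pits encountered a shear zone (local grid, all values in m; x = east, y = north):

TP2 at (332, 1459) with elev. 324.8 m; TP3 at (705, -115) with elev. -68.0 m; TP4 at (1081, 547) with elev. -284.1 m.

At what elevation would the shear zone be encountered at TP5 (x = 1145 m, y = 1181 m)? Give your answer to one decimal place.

-279.2 m

Two edge vectors: TP2→TP3 = (373, -1574, -392.8), TP2→TP4 = (749, -912, -608.9).
Normal n = (TP2→TP3) × (TP2→TP4) = (600175, -67087.5, 838750).
So ∂z/∂x = −n_x/n_z = −0.715559 and ∂z/∂y = −n_y/n_z = 0.079985.
Intercept c from TP2: 324.8 + 237.57 − 116.70 = 445.67.
At (1145, 1181): z = −819.3 + 94.5 + 445.67 = -279.2 m.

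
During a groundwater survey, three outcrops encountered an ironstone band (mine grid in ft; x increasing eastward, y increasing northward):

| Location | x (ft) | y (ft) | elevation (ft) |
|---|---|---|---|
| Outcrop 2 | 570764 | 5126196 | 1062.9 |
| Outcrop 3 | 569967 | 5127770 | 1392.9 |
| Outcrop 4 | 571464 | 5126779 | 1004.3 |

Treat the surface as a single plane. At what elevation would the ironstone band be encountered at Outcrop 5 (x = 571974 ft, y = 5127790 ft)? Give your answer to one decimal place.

Let the plane be z = a·x + b·y + c.
Outcrop 3−Outcrop 2: −797a + 1574b = 330;  Outcrop 4−Outcrop 2: 700a + 583b = −58.6.
Solving gives a = −0.181701438, b = 0.117651813.
Then c = 1062.9 − a·570764 − b·5126196 = −498334.71.
At (571974, 5127790): z = −103928.5 + 603293.8 − 498334.71 = 1030.6 ft.

1030.6 ft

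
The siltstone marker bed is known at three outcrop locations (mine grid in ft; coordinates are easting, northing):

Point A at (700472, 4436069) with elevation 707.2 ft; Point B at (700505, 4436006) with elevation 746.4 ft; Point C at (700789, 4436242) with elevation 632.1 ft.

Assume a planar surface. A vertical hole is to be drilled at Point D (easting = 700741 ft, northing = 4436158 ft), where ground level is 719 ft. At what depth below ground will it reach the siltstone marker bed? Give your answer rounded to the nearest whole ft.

42 ft

Let the plane be z = a·easting + b·northing + c.
Point B−Point A: 33a − 63b = 39.2;  Point C−Point A: 317a + 173b = −75.1.
Solving gives a = 0.07984034, b = −0.58040109.
Then c = 707.2 − a·700472 − b·4436069 = 2519480.56.
At (700741, 4436158): z_contact = 55947.4 − 2574750.9 + 2519480.56 = 677.0 ft.
Depth below ground = 719 − 677.0 = 42 ft.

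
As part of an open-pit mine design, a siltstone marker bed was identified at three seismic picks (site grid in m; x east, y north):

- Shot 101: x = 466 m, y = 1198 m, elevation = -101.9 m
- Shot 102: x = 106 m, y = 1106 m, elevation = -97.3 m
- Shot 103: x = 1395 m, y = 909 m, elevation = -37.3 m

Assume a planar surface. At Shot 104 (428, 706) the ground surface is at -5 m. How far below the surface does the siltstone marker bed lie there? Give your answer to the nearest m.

26 m

Two edge vectors: Shot 101→Shot 102 = (-360, -92, 4.6), Shot 101→Shot 103 = (929, -289, 64.6).
Normal n = (Shot 101→Shot 102) × (Shot 101→Shot 103) = (-4613.8, 27529.4, 189508).
So ∂z/∂x = −n_x/n_z = 0.02435 and ∂z/∂y = −n_y/n_z = −0.14527.
Intercept c from Shot 101: -101.9 − 11.35 + 174.03 = 60.79.
At (428, 706): z_contact = 10.4 − 102.6 + 60.79 = -31.4 m.
Depth below ground = -5 − (-31.4) = 26 m.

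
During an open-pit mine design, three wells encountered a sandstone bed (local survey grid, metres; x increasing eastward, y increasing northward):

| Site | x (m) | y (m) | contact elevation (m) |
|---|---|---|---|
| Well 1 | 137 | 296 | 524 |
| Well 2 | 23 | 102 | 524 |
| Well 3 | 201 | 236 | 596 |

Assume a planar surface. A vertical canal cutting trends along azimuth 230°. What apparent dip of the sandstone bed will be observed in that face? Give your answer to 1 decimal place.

15.7°

Let the plane be z = a·x + b·y + c.
Well 2−Well 1: −114a − 194b = 0;  Well 3−Well 1: 64a − 60b = 72.
Solving gives a = 0.72538, b = −0.42626.
Unit vector along 230° is (sin 230°, cos 230°) = (-0.7660, -0.6428).
Slope in that direction = a·(-0.7660) + b·(-0.6428) = −0.28168.
Apparent dip = arctan|0.28168| = 15.7° (true dip is 40.1°, so apparent ≤ true as expected).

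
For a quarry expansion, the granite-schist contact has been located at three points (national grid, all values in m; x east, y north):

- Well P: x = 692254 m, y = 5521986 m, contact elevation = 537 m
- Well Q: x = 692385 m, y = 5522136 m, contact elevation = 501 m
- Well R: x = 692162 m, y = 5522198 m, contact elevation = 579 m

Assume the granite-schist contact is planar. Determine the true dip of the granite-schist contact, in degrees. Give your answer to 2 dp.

18.74°

Two edge vectors: Well P→Well Q = (131, 150, -36), Well P→Well R = (-92, 212, 42).
Normal n = (Well P→Well Q) × (Well P→Well R) = (13932, -2190, 41572).
So ∂z/∂x = −n_x/n_z = −0.33513 and ∂z/∂y = −n_y/n_z = 0.05268.
Gradient magnitude |∇z| = √(a² + b²) = √(0.11231 + 0.00278) = 0.33924.
True dip = arctan(0.33924) = 18.74°, dipping toward E (azimuth ≈ 099°).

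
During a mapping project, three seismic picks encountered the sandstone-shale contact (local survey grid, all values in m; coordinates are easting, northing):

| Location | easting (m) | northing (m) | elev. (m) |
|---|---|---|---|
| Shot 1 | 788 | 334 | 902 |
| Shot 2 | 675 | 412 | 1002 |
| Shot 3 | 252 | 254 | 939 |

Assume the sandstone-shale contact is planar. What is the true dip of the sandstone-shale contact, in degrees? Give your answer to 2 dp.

44.86°

Two edge vectors: Shot 1→Shot 2 = (-113, 78, 100), Shot 1→Shot 3 = (-536, -80, 37).
Normal n = (Shot 1→Shot 2) × (Shot 1→Shot 3) = (10886, -49419, 50848).
So ∂z/∂easting = −n_x/n_z = −0.21409 and ∂z/∂northing = −n_y/n_z = 0.97190.
Gradient magnitude |∇z| = √(a² + b²) = √(0.04583 + 0.94458) = 0.99520.
True dip = arctan(0.99520) = 44.86°, dipping toward SSE (azimuth ≈ 168°).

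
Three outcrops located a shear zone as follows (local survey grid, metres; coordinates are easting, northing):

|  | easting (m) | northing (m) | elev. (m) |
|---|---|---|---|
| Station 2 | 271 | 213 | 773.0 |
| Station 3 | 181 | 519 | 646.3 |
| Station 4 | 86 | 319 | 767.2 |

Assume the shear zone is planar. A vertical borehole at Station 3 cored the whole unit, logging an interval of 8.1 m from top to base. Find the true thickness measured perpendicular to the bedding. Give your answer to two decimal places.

Two edge vectors: Station 2→Station 3 = (-90, 306, -126.7), Station 2→Station 4 = (-185, 106, -5.8).
Normal n = (Station 2→Station 3) × (Station 2→Station 4) = (11655.4, 22917.5, 47070).
So ∂z/∂easting = −n_x/n_z = −0.24762 and ∂z/∂northing = −n_y/n_z = −0.48688.
|∇z| = √(a²+b²) = 0.54623, so dip δ = arctan(0.54623) = 28.64°.
True thickness = vertical thickness × cos δ = 8.1 × cos 28.64° = 7.11 m.

7.11 m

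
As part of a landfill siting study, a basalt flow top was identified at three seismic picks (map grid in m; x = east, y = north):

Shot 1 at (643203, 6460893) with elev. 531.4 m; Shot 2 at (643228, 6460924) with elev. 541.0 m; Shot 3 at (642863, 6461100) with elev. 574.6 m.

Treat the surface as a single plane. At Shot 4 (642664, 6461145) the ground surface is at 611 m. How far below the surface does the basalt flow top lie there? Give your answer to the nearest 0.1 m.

32.2 m

Two edge vectors: Shot 1→Shot 2 = (25, 31, 9.6), Shot 1→Shot 3 = (-340, 207, 43.2).
Normal n = (Shot 1→Shot 2) × (Shot 1→Shot 3) = (-648, -4344, 15715).
So ∂z/∂x = −n_x/n_z = 0.041234489 and ∂z/∂y = −n_y/n_z = 0.276423799.
Intercept c from Shot 1: 531.4 − 26522.15 − 1785944.59 = −1811935.33.
At (642664, 6461145): z_contact = 26499.92 + 1786014.25 − 1811935.33 = 578.83 m.
Depth below ground = 611 − 578.83 = 32.2 m.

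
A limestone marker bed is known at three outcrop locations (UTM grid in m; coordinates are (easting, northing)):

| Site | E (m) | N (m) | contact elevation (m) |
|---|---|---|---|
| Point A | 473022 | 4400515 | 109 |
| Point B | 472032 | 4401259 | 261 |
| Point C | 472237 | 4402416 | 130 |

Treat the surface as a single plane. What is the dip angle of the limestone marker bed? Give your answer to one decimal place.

Let the plane be z = a·E + b·N + c.
Point B−Point A: −990a + 744b = 152;  Point C−Point A: −785a + 1901b = 21.
Solving gives a = −0.21058, b = −0.07591.
Gradient magnitude |∇z| = √(a² + b²) = √(0.04435 + 0.00576) = 0.22385.
True dip = arctan(0.22385) = 12.6°, dipping toward ENE (azimuth ≈ 070°).

12.6°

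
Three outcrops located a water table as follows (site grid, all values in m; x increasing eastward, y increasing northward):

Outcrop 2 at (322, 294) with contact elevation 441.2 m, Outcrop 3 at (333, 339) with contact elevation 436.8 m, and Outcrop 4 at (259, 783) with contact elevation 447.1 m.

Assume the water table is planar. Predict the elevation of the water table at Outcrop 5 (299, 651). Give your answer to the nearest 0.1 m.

438.7 m

Two edge vectors: Outcrop 2→Outcrop 3 = (11, 45, -4.4), Outcrop 2→Outcrop 4 = (-63, 489, 5.9).
Normal n = (Outcrop 2→Outcrop 3) × (Outcrop 2→Outcrop 4) = (2417.1, 212.3, 8214).
So ∂z/∂x = −n_x/n_z = −0.29427 and ∂z/∂y = −n_y/n_z = −0.02585.
Intercept c from Outcrop 2: 441.2 + 94.75 + 7.60 = 543.55.
At (299, 651): z = −88.0 − 16.8 + 543.55 = 438.7 m.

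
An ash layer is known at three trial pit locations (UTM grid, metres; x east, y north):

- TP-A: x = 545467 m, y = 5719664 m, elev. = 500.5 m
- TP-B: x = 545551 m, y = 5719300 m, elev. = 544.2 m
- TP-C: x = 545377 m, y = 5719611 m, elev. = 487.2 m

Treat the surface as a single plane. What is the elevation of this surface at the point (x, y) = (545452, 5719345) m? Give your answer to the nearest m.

522 m

Let the plane be z = a·x + b·y + c.
TP-B−TP-A: 84a − 364b = 43.7;  TP-C−TP-A: −90a − 53b = −13.3.
Solving gives a = 0.19233849, b = −0.07566914.
Then c = 500.5 − a·545467 − b·5719664 = 328388.25.
At (545452, 5719345): z = 104911.4 − 432777.9 + 328388.25 = 521.8 m.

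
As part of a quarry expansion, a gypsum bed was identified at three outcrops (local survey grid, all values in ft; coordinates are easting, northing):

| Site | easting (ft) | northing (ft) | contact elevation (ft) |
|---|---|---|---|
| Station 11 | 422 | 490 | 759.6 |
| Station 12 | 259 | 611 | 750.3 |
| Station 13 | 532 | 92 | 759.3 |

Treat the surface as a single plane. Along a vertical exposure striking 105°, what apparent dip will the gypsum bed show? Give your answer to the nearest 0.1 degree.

3.7°

Let the plane be z = a·easting + b·northing + c.
Station 12−Station 11: −163a + 121b = −9.3;  Station 13−Station 11: 110a − 398b = −0.3.
Solving gives a = 0.07249, b = 0.02079.
Unit vector along 105° is (sin 105°, cos 105°) = (0.9659, -0.2588).
Slope in that direction = a·(0.9659) + b·(-0.2588) = 0.06464.
Apparent dip = arctan|0.06464| = 3.7° (true dip is 4.3°, so apparent ≤ true as expected).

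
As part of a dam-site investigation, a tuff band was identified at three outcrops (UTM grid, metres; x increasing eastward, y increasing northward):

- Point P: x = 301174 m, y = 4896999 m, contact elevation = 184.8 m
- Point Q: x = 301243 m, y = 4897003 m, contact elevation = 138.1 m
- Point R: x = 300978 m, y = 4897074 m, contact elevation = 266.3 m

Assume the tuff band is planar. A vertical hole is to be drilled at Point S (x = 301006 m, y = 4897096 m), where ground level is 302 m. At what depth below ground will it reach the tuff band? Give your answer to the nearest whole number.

Let the plane be z = a·x + b·y + c.
Point Q−Point P: 69a + 4b = −46.7;  Point R−Point P: −196a + 75b = 81.5.
Solving gives a = −0.64247357, b = −0.59233093.
Then c = 184.8 − a·301174 − b·4896999 = 3094325.10.
At (301006, 4897096): z_contact = −193388.4 − 2900701.4 + 3094325.10 = 235.3 m.
Depth below ground = 302 − 235.3 = 67 m.

67 m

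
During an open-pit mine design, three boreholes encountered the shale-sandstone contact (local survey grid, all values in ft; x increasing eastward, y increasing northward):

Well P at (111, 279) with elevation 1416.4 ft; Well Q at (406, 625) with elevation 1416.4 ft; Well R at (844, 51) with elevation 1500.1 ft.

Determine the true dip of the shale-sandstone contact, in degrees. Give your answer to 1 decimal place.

6.8°

Two edge vectors: Well P→Well Q = (295, 346, 0), Well P→Well R = (733, -228, 83.7).
Normal n = (Well P→Well Q) × (Well P→Well R) = (28960.2, -24691.5, -320878).
So ∂z/∂x = −n_x/n_z = 0.09025 and ∂z/∂y = −n_y/n_z = −0.07695.
Gradient magnitude |∇z| = √(a² + b²) = √(0.00815 + 0.00592) = 0.11860.
True dip = arctan(0.11860) = 6.8°, dipping toward NW (azimuth ≈ 310°).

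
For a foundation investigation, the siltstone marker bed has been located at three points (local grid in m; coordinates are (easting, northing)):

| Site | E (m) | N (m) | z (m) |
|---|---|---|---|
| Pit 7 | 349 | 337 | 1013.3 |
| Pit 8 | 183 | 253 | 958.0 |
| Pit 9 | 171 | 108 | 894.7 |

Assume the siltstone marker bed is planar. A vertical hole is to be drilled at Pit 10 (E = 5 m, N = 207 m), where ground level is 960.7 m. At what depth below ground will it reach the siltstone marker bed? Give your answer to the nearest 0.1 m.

Let the plane be z = a·E + b·N + c.
Pit 8−Pit 7: −166a − 84b = −55.3;  Pit 9−Pit 7: −178a − 229b = −118.6.
Solving gives a = 0.11713, b = 0.42686.
Then c = 1013.3 − a·349 − b·337 = 828.57.
At (5, 207): z_contact = 0.59 + 88.36 + 828.57 = 917.52 m.
Depth below ground = 960.7 − 917.52 = 43.2 m.

43.2 m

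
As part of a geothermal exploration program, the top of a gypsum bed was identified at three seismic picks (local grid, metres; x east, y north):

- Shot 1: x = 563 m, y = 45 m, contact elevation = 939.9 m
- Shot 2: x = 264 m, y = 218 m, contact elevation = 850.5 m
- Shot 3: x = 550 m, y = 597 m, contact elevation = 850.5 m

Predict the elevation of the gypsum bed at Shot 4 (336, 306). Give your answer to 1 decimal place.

Two edge vectors: Shot 1→Shot 2 = (-299, 173, -89.4), Shot 1→Shot 3 = (-13, 552, -89.4).
Normal n = (Shot 1→Shot 2) × (Shot 1→Shot 3) = (33882.6, -25568.4, -162799).
So ∂z/∂x = −n_x/n_z = 0.20813 and ∂z/∂y = −n_y/n_z = −0.15706.
Intercept c from Shot 1: 939.9 − 117.17 + 7.07 = 829.79.
At (336, 306): z = 69.9 − 48.1 + 829.79 = 851.7 m.

851.7 m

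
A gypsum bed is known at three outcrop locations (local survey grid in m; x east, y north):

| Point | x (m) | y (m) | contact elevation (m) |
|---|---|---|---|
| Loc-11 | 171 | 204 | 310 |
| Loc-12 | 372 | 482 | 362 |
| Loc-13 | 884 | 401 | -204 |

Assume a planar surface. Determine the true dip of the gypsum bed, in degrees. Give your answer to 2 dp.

Two edge vectors: Loc-11→Loc-12 = (201, 278, 52), Loc-11→Loc-13 = (713, 197, -514).
Normal n = (Loc-11→Loc-12) × (Loc-11→Loc-13) = (-153136, 140390, -158617).
So ∂z/∂x = −n_x/n_z = −0.96545 and ∂z/∂y = −n_y/n_z = 0.88509.
Gradient magnitude |∇z| = √(a² + b²) = √(0.93208 + 0.78338) = 1.30976.
True dip = arctan(1.30976) = 52.64°, dipping toward SE (azimuth ≈ 133°).

52.64°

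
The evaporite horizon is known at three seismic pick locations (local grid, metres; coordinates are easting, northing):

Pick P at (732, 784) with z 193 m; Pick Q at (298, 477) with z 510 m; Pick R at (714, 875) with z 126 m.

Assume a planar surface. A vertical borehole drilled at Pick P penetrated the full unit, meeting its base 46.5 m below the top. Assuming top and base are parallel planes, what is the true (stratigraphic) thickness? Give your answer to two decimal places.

36.41 m

Two edge vectors: Pick P→Pick Q = (-434, -307, 317), Pick P→Pick R = (-18, 91, -67).
Normal n = (Pick P→Pick Q) × (Pick P→Pick R) = (-8278, -34784, -45020).
So ∂z/∂easting = −n_x/n_z = −0.18387 and ∂z/∂northing = −n_y/n_z = −0.77263.
|∇z| = √(a²+b²) = 0.79421, so dip δ = arctan(0.79421) = 38.46°.
True thickness = vertical thickness × cos δ = 46.5 × cos 38.46° = 36.41 m.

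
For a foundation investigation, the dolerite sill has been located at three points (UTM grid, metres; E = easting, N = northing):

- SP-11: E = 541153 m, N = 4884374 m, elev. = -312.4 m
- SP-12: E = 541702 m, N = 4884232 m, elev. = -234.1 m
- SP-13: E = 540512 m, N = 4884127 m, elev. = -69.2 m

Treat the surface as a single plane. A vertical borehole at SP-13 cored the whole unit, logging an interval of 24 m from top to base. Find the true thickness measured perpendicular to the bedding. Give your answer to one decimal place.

Let the plane be z = a·E + b·N + c.
SP-12−SP-11: 549a − 142b = 78.3;  SP-13−SP-11: −641a − 247b = 243.2.
Solving gives a = −0.06705, b = −0.81062.
|∇z| = √(a²+b²) = 0.81339, so dip δ = arctan(0.81339) = 39.12°.
True thickness = vertical thickness × cos δ = 24 × cos 39.12° = 18.6 m.

18.6 m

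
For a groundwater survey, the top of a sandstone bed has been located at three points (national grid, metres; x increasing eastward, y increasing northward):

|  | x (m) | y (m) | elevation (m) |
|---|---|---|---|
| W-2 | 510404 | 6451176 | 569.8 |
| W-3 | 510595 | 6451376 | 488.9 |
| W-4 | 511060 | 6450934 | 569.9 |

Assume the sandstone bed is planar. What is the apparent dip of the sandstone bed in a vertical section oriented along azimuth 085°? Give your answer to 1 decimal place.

7.7°

Let the plane be z = a·x + b·y + c.
W-3−W-2: 191a + 200b = −80.9;  W-4−W-2: 656a − 242b = 0.1.
Solving gives a = −0.11023, b = −0.29923.
Unit vector along 085° is (sin 85°, cos 85°) = (0.9962, 0.0872).
Slope in that direction = a·(0.9962) + b·(0.0872) = −0.13589.
Apparent dip = arctan|0.13589| = 7.7° (true dip is 17.7°, so apparent ≤ true as expected).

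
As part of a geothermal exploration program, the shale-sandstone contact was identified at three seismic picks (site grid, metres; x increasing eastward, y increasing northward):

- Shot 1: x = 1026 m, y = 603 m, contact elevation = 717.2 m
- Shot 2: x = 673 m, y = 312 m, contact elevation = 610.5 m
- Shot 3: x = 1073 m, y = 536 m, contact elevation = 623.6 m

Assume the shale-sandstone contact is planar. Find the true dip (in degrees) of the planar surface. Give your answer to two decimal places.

49.06°

Two edge vectors: Shot 1→Shot 2 = (-353, -291, -106.7), Shot 1→Shot 3 = (47, -67, -93.6).
Normal n = (Shot 1→Shot 2) × (Shot 1→Shot 3) = (20088.7, -38055.7, 37328).
So ∂z/∂x = −n_x/n_z = −0.53817 and ∂z/∂y = −n_y/n_z = 1.01949.
Gradient magnitude |∇z| = √(a² + b²) = √(0.28962 + 1.03937) = 1.15282.
True dip = arctan(1.15282) = 49.06°, dipping toward SSE (azimuth ≈ 152°).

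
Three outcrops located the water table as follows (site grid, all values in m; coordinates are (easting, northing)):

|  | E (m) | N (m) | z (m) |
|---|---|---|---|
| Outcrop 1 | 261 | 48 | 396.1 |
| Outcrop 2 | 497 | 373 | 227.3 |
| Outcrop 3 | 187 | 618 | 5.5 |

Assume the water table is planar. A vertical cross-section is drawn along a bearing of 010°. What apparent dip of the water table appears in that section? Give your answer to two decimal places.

Two edge vectors: Outcrop 1→Outcrop 2 = (236, 325, -168.8), Outcrop 1→Outcrop 3 = (-74, 570, -390.6).
Normal n = (Outcrop 1→Outcrop 2) × (Outcrop 1→Outcrop 3) = (-30729, 104672.8, 158570).
So ∂z/∂E = −n_x/n_z = 0.19379 and ∂z/∂N = −n_y/n_z = −0.66010.
Unit vector along 010° is (sin 10°, cos 10°) = (0.1736, 0.9848).
Slope in that direction = a·(0.1736) + b·(0.9848) = −0.61643.
Apparent dip = arctan|0.61643| = 31.65° (true dip is 34.5°, so apparent ≤ true as expected).

31.65°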